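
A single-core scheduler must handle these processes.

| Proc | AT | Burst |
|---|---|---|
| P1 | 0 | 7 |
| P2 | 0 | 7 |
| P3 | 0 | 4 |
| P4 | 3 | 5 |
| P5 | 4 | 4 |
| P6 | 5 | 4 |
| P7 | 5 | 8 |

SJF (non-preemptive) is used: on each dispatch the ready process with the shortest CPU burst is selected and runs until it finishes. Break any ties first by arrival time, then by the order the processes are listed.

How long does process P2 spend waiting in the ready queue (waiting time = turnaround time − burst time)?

Schedule: | P3 0-4 | P5 4-8 | P6 8-12 | P4 12-17 | P1 17-24 | P2 24-31 | P7 31-39 |
Completion: P1=24  P2=31  P3=4  P4=17  P5=8  P6=12  P7=39
Waiting(P2) = turnaround − burst = 31 − 7 = 24

24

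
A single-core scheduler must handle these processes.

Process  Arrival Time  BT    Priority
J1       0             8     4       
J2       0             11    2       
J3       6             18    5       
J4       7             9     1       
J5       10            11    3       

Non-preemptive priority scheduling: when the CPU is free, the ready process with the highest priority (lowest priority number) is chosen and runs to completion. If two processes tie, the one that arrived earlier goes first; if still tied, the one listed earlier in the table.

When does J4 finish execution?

20

Timeline: | J2 0-11 | J4 11-20 | J5 20-31 | J1 31-39 | J3 39-57 |
Completion: J1=39  J2=11  J3=57  J4=20  J5=31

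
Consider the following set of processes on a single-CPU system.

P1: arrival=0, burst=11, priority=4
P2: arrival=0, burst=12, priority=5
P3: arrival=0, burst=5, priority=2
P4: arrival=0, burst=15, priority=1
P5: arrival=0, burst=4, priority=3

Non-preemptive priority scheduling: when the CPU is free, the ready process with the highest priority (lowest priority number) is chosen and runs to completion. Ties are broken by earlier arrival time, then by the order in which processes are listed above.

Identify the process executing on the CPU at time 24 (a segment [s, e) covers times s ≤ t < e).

P1

Schedule: | P4 0-15 | P3 15-20 | P5 20-24 | P1 24-35 | P2 35-47 |
Completion: P1=35  P2=47  P3=20  P4=15  P5=24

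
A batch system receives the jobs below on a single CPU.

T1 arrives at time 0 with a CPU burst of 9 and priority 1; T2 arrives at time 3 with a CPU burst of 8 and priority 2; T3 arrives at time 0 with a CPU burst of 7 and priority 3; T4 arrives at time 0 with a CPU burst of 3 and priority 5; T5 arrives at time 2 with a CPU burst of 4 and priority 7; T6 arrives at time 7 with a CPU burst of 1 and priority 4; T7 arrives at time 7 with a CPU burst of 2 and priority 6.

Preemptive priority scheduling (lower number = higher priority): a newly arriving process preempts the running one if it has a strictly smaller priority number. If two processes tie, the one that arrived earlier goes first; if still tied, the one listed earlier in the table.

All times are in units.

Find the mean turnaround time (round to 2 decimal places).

21.14

Schedule: | T1 0-9 | T2 9-17 | T3 17-24 | T6 24-25 | T4 25-28 | T7 28-30 | T5 30-34 |
Completion: T1=9  T2=17  T3=24  T4=28  T5=34  T6=25  T7=30
Turnaround times: T1=9, T2=14, T3=24, T4=28, T5=32, T6=18, T7=23
Average turnaround = (9+14+24+28+32+18+23) / 7 = 148/7 = 21.14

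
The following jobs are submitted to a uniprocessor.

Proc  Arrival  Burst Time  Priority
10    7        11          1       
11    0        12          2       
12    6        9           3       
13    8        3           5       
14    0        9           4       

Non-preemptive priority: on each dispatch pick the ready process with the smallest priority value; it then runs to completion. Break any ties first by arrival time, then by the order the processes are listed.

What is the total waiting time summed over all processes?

87

Schedule: | 11 0-12 | 10 12-23 | 12 23-32 | 14 32-41 | 13 41-44 |
Completion: 10=23  11=12  12=32  13=44  14=41
Waiting = turnaround − burst: 10=5, 11=0, 12=17, 13=33, 14=32
Total waiting = 5 + 0 + 17 + 33 + 32 = 87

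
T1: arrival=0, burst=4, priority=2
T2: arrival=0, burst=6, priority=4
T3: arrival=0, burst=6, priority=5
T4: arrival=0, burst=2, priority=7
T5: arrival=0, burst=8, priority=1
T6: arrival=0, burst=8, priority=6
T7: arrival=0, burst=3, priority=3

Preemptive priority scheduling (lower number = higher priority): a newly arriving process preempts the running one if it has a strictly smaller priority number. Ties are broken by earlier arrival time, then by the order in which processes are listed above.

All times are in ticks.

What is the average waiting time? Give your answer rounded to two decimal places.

Schedule: | T5 0-8 | T1 8-12 | T7 12-15 | T2 15-21 | T3 21-27 | T6 27-35 | T4 35-37 |
Completion: T1=12  T2=21  T3=27  T4=37  T5=8  T6=35  T7=15
Turnaround (C−A): T1=12  T2=21  T3=27  T4=37  T5=8  T6=35  T7=15
Waiting times: T1=8, T2=15, T3=21, T4=35, T5=0, T6=27, T7=12
Average waiting = (8+15+21+35+0+27+12) / 7 = 118/7 = 16.86

16.86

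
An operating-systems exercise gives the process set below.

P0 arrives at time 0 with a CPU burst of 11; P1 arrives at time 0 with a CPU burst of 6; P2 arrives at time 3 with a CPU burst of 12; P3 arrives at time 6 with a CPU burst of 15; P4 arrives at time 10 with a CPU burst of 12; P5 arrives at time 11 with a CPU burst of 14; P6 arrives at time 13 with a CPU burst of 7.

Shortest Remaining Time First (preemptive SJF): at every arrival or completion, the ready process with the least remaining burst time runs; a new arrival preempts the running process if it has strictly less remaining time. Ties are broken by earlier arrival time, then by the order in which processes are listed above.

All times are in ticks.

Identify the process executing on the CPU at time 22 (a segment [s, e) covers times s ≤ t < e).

P6

Timeline: | P1 0-6 | P0 6-17 | P6 17-24 | P2 24-36 | P4 36-48 | P5 48-62 | P3 62-77 |
Completion: P0=17  P1=6  P2=36  P3=77  P4=48  P5=62  P6=24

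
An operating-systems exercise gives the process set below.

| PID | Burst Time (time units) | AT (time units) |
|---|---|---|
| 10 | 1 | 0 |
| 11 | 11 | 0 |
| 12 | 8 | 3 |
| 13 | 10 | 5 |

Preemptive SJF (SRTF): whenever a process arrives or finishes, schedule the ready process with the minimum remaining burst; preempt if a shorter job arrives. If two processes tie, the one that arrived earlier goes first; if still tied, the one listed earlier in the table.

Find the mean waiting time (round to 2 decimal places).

Timeline: | 10 0-1 | 11 1-3 | 12 3-11 | 11 11-20 | 13 20-30 |
Completion: 10=1  11=20  12=11  13=30
Waiting times: 10=0, 11=9, 12=0, 13=15
Average waiting = (0+9+0+15) / 4 = 24/4 = 6.00

6.00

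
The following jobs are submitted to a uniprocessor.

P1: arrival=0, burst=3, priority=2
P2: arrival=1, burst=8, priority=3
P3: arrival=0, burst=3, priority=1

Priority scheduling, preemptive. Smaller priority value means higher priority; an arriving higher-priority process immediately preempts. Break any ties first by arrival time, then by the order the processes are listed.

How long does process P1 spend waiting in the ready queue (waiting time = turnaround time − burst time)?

Timeline: | P3 0-3 | P1 3-6 | P2 6-14 |
Completion: P1=6  P2=14  P3=3
Waiting(P1) = turnaround − burst = 6 − 3 = 3

3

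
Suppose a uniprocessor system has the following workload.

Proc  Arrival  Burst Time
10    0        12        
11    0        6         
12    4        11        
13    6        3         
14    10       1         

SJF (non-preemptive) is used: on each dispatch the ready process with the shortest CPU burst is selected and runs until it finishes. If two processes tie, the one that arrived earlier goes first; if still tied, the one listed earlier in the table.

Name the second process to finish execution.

13

Schedule: | 11 0-6 | 13 6-9 | 12 9-20 | 14 20-21 | 10 21-33 |
Completion: 10=33  11=6  12=20  13=9  14=21
Turnaround (C−A): 10=33  11=6  12=16  13=3  14=11
Finish order: 11 → 13 → 12 → 14 → 10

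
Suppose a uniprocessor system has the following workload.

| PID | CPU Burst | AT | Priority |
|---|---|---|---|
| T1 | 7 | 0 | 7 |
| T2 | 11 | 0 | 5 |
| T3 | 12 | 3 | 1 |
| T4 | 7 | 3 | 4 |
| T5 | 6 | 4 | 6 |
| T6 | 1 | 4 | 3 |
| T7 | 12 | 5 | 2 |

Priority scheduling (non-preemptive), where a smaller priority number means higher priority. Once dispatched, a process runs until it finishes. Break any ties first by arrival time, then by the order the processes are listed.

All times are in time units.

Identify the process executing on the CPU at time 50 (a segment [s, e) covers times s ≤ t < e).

T1

Schedule: | T2 0-11 | T3 11-23 | T7 23-35 | T6 35-36 | T4 36-43 | T5 43-49 | T1 49-56 |
Completion: T1=56  T2=11  T3=23  T4=43  T5=49  T6=36  T7=35
Turnaround (C−A): T1=56  T2=11  T3=20  T4=40  T5=45  T6=32  T7=30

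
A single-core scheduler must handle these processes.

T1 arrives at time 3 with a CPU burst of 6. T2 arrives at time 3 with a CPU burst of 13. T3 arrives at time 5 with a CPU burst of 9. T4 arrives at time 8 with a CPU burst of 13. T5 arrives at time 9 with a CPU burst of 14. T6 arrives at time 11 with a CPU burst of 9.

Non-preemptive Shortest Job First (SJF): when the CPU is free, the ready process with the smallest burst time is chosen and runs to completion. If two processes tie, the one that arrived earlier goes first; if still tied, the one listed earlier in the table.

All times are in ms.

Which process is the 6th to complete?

T5

Timeline: | idle 0-3 | T1 3-9 | T3 9-18 | T6 18-27 | T2 27-40 | T4 40-53 | T5 53-67 |
Completion: T1=9  T2=40  T3=18  T4=53  T5=67  T6=27
Turnaround (C−A): T1=6  T2=37  T3=13  T4=45  T5=58  T6=16
Finish order: T1 → T3 → T6 → T2 → T4 → T5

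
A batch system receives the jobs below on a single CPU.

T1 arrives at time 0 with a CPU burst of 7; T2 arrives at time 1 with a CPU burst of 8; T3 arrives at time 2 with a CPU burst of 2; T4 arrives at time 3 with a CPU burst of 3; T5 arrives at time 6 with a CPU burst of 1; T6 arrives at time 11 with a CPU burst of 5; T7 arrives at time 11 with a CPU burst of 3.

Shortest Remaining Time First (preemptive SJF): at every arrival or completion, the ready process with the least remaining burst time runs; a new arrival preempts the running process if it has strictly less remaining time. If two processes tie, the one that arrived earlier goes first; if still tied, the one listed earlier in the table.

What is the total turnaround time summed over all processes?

Schedule: | T1 0-2 | T3 2-4 | T4 4-7 | T5 7-8 | T1 8-13 | T7 13-16 | T6 16-21 | T2 21-29 |
Completion: T1=13  T2=29  T3=4  T4=7  T5=8  T6=21  T7=16
Turnaround (C−A): T1=13  T2=28  T3=2  T4=4  T5=2  T6=10  T7=5
Turnaround = completion − arrival: T1=13, T2=28, T3=2, T4=4, T5=2, T6=10, T7=5
Total turnaround = 13 + 28 + 2 + 4 + 2 + 10 + 5 = 64

64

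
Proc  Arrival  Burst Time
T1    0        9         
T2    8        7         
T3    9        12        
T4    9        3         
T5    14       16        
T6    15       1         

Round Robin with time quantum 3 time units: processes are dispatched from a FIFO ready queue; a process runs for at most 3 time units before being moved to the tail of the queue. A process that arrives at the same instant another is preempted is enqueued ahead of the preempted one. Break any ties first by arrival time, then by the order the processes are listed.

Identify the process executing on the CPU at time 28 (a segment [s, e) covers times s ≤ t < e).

Gantt: | T1 0-9 | T2 9-12 | T3 12-15 | T4 15-18 | T2 18-21 | T5 21-24 | T6 24-25 | T3 25-28 | T2 28-29 | T5 29-32 | T3 32-35 | T5 35-38 | T3 38-41 | T5 41-48 |
Completion: T1=9  T2=29  T3=41  T4=18  T5=48  T6=25

T2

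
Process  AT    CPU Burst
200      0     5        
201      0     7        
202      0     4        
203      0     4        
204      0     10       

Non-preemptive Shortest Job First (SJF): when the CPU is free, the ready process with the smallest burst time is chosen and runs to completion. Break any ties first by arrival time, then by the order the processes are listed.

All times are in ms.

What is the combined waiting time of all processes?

45

Timeline: | 202 0-4 | 203 4-8 | 200 8-13 | 201 13-20 | 204 20-30 |
Completion: 200=13  201=20  202=4  203=8  204=30
Waiting = turnaround − burst: 200=8, 201=13, 202=0, 203=4, 204=20
Total waiting = 8 + 13 + 0 + 4 + 20 = 45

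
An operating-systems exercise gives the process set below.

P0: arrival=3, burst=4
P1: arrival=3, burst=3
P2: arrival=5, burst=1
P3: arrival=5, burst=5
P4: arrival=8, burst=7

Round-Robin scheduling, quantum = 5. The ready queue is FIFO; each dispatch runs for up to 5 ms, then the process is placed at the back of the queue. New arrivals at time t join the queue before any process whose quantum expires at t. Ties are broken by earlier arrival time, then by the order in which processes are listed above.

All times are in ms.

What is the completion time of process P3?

16

Schedule: | idle 0-3 | P0 3-7 | P1 7-10 | P2 10-11 | P3 11-16 | P4 16-23 |
Completion: P0=7  P1=10  P2=11  P3=16  P4=23
Turnaround (C−A): P0=4  P1=7  P2=6  P3=11  P4=15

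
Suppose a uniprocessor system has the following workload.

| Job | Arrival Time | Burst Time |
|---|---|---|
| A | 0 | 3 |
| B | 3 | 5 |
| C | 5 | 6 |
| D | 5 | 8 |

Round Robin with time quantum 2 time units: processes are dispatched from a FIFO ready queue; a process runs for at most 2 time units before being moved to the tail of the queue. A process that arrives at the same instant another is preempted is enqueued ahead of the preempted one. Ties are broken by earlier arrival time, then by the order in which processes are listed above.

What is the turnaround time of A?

Timeline: | A 0-3 | B 3-5 | C 5-7 | D 7-9 | B 9-11 | C 11-13 | D 13-15 | B 15-16 | C 16-18 | D 18-22 |
Completion: A=3  B=16  C=18  D=22
Turnaround (C−A): A=3  B=13  C=13  D=17
Turnaround(A) = completion − arrival = 3 − 0 = 3

3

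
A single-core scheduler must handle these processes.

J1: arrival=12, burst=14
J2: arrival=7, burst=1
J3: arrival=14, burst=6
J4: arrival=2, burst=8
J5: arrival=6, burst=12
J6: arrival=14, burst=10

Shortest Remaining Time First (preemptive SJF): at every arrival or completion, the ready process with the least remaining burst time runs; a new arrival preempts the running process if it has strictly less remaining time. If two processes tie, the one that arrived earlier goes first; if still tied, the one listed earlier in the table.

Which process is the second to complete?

Schedule: | idle 0-2 | J4 2-7 | J2 7-8 | J4 8-11 | J5 11-14 | J3 14-20 | J5 20-29 | J6 29-39 | J1 39-53 |
Completion: J1=53  J2=8  J3=20  J4=11  J5=29  J6=39
Finish order: J2 → J4 → J3 → J5 → J6 → J1

J4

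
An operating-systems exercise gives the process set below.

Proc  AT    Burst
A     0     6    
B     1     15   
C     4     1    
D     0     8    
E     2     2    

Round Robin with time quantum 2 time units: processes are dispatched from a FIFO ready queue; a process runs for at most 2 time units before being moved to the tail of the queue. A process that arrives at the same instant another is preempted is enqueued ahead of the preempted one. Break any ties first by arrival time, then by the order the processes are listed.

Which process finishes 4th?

D

Timeline: | A 0-2 | D 2-4 | B 4-6 | E 6-8 | A 8-10 | C 10-11 | D 11-13 | B 13-15 | A 15-17 | D 17-19 | B 19-21 | D 21-23 | B 23-32 |
Completion: A=17  B=32  C=11  D=23  E=8
Finish order: E → C → A → D → B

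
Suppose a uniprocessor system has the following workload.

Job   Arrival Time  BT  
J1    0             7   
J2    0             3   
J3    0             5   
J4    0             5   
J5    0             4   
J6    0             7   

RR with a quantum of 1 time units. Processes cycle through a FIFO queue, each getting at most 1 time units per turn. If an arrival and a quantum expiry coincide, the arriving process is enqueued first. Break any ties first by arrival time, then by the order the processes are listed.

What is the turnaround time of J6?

31

Gantt: | J1 0-1 | J2 1-2 | J3 2-3 | J4 3-4 | J5 4-5 | J6 5-6 | J1 6-7 | J2 7-8 | J3 8-9 | J4 9-10 | J5 10-11 | J6 11-12 | J1 12-13 | J2 13-14 | J3 14-15 | J4 15-16 | J5 16-17 | J6 17-18 | J1 18-19 | J3 19-20 | J4 20-21 | J5 21-22 | J6 22-23 | J1 23-24 | J3 24-25 | J4 25-26 | J6 26-27 | J1 27-28 | J6 28-29 | J1 29-30 | J6 30-31 |
Completion: J1=30  J2=14  J3=25  J4=26  J5=22  J6=31
Turnaround (C−A): J1=30  J2=14  J3=25  J4=26  J5=22  J6=31
Turnaround(J6) = completion − arrival = 31 − 0 = 31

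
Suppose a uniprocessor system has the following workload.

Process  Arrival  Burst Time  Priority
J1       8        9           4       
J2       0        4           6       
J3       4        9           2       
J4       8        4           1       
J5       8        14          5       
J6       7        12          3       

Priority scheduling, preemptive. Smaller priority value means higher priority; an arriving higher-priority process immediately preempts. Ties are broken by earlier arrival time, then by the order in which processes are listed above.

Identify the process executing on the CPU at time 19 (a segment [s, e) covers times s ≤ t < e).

Gantt: | J2 0-4 | J3 4-8 | J4 8-12 | J3 12-17 | J6 17-29 | J1 29-38 | J5 38-52 |
Completion: J1=38  J2=4  J3=17  J4=12  J5=52  J6=29

J6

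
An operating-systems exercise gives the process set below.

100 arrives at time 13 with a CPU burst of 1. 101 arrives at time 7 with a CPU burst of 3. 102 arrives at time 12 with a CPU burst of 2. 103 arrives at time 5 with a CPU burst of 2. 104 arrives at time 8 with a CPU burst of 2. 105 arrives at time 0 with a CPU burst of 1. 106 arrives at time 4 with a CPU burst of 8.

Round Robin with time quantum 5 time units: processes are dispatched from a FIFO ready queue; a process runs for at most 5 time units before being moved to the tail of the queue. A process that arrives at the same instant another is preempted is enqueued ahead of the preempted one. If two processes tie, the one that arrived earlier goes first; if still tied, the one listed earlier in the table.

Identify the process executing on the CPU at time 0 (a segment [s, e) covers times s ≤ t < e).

105

Timeline: | 105 0-1 | idle 1-4 | 106 4-9 | 103 9-11 | 101 11-14 | 104 14-16 | 106 16-19 | 102 19-21 | 100 21-22 |
Completion: 100=22  101=14  102=21  103=11  104=16  105=1  106=19
Turnaround (C−A): 100=9  101=7  102=9  103=6  104=8  105=1  106=15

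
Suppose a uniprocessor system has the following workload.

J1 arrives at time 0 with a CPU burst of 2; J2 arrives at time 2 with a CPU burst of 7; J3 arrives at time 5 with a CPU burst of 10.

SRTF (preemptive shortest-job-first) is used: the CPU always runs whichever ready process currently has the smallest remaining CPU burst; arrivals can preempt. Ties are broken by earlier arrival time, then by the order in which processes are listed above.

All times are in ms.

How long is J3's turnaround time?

14

Timeline: | J1 0-2 | J2 2-9 | J3 9-19 |
Completion: J1=2  J2=9  J3=19
Turnaround (C−A): J1=2  J2=7  J3=14
Turnaround(J3) = completion − arrival = 19 − 5 = 14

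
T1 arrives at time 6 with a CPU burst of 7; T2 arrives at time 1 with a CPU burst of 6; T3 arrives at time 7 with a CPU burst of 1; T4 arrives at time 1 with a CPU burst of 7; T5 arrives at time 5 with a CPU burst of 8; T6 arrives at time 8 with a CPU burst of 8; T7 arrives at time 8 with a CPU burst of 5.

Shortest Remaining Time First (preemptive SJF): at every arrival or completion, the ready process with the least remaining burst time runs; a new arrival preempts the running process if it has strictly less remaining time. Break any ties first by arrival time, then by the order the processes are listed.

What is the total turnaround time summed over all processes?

117

Gantt: | idle 0-1 | T2 1-7 | T3 7-8 | T7 8-13 | T4 13-20 | T1 20-27 | T5 27-35 | T6 35-43 |
Completion: T1=27  T2=7  T3=8  T4=20  T5=35  T6=43  T7=13
Turnaround = completion − arrival: T1=21, T2=6, T3=1, T4=19, T5=30, T6=35, T7=5
Total turnaround = 21 + 6 + 1 + 19 + 30 + 35 + 5 = 117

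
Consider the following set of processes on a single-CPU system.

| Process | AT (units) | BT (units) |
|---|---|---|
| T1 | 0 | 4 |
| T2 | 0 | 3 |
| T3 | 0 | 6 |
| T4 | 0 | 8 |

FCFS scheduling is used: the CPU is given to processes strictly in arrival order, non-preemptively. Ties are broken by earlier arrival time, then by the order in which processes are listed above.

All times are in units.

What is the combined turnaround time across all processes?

Timeline: | T1 0-4 | T2 4-7 | T3 7-13 | T4 13-21 |
Completion: T1=4  T2=7  T3=13  T4=21
Turnaround (C−A): T1=4  T2=7  T3=13  T4=21
Turnaround = completion − arrival: T1=4, T2=7, T3=13, T4=21
Total turnaround = 4 + 7 + 13 + 21 = 45

45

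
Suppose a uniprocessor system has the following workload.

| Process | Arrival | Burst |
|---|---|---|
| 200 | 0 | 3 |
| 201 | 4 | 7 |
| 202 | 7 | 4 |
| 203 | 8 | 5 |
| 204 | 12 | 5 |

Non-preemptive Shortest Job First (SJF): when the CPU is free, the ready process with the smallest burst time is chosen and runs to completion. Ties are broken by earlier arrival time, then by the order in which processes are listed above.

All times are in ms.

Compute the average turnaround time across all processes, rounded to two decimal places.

8.60

Timeline: | 200 0-3 | idle 3-4 | 201 4-11 | 202 11-15 | 203 15-20 | 204 20-25 |
Completion: 200=3  201=11  202=15  203=20  204=25
Turnaround (C−A): 200=3  201=7  202=8  203=12  204=13
Turnaround times: 200=3, 201=7, 202=8, 203=12, 204=13
Average turnaround = (3+7+8+12+13) / 5 = 43/5 = 8.60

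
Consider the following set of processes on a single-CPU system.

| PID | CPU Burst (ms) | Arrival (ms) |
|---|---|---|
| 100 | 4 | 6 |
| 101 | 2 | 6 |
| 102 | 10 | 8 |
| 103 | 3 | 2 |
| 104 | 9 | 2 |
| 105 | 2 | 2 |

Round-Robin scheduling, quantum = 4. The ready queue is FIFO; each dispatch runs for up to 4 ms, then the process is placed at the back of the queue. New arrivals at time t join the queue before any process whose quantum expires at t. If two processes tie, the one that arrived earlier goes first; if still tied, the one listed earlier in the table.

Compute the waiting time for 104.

Gantt: | idle 0-2 | 103 2-5 | 104 5-9 | 105 9-11 | 100 11-15 | 101 15-17 | 102 17-21 | 104 21-25 | 102 25-29 | 104 29-30 | 102 30-32 |
Completion: 100=15  101=17  102=32  103=5  104=30  105=11
Turnaround (C−A): 100=9  101=11  102=24  103=3  104=28  105=9
Waiting(104) = turnaround − burst = 28 − 9 = 19

19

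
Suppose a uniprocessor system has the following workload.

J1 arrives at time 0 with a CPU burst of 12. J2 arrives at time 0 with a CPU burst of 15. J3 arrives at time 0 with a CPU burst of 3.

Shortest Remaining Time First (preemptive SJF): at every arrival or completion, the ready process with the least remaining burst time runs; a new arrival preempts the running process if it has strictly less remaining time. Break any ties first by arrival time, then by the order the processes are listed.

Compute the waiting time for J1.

Timeline: | J3 0-3 | J1 3-15 | J2 15-30 |
Completion: J1=15  J2=30  J3=3
Waiting(J1) = turnaround − burst = 15 − 12 = 3

3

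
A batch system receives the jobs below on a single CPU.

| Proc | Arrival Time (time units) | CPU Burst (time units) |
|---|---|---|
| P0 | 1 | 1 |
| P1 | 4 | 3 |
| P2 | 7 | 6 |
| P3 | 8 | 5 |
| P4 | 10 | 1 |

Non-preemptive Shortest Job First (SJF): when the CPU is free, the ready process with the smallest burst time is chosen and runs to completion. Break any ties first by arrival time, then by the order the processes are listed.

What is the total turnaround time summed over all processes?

Gantt: | idle 0-1 | P0 1-2 | idle 2-4 | P1 4-7 | P2 7-13 | P4 13-14 | P3 14-19 |
Completion: P0=2  P1=7  P2=13  P3=19  P4=14
Turnaround = completion − arrival: P0=1, P1=3, P2=6, P3=11, P4=4
Total turnaround = 1 + 3 + 6 + 11 + 4 = 25

25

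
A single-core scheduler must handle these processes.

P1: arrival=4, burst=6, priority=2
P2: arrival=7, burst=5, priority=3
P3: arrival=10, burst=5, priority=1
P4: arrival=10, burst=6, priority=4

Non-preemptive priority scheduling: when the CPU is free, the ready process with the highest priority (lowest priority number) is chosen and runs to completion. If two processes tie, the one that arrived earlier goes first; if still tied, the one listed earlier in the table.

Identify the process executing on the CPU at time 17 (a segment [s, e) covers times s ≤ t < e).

Schedule: | idle 0-4 | P1 4-10 | P3 10-15 | P2 15-20 | P4 20-26 |
Completion: P1=10  P2=20  P3=15  P4=26
Turnaround (C−A): P1=6  P2=13  P3=5  P4=16

P2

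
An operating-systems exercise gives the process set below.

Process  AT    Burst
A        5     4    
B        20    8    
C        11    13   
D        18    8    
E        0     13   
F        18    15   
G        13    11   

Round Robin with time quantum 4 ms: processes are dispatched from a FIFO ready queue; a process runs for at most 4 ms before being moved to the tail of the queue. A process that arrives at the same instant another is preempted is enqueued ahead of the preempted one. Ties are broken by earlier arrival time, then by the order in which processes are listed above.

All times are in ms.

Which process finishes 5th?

G

Gantt: | E 0-8 | A 8-12 | E 12-16 | C 16-20 | G 20-24 | E 24-25 | D 25-29 | F 29-33 | B 33-37 | C 37-41 | G 41-45 | D 45-49 | F 49-53 | B 53-57 | C 57-61 | G 61-64 | F 64-68 | C 68-69 | F 69-72 |
Completion: A=12  B=57  C=69  D=49  E=25  F=72  G=64
Finish order: A → E → D → B → G → C → F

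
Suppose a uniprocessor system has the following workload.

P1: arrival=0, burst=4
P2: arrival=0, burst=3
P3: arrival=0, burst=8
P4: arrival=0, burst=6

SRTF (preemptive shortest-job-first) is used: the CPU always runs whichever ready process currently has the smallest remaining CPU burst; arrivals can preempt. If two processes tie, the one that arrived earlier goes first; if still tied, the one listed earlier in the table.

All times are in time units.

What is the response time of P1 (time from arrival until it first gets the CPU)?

3

Gantt: | P2 0-3 | P1 3-7 | P4 7-13 | P3 13-21 |
Completion: P1=7  P2=3  P3=21  P4=13
Turnaround (C−A): P1=7  P2=3  P3=21  P4=13
Response(P1) = first start − arrival = 3 − 0 = 3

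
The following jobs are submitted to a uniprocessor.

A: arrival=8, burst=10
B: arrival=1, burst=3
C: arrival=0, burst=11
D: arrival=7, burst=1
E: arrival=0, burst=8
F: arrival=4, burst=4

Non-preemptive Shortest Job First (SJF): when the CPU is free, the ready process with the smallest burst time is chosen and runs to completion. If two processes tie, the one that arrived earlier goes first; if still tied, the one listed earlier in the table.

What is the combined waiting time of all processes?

51

Gantt: | E 0-8 | D 8-9 | B 9-12 | F 12-16 | A 16-26 | C 26-37 |
Completion: A=26  B=12  C=37  D=9  E=8  F=16
Waiting = turnaround − burst: A=8, B=8, C=26, D=1, E=0, F=8
Total waiting = 8 + 8 + 26 + 1 + 0 + 8 = 51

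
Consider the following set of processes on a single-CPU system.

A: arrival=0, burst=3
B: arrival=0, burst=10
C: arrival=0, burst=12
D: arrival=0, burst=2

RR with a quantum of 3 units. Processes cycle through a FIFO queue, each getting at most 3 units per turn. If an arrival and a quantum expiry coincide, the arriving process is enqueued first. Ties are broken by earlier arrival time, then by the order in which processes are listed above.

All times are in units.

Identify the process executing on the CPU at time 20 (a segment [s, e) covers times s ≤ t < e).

C

Gantt: | A 0-3 | B 3-6 | C 6-9 | D 9-11 | B 11-14 | C 14-17 | B 17-20 | C 20-23 | B 23-24 | C 24-27 |
Completion: A=3  B=24  C=27  D=11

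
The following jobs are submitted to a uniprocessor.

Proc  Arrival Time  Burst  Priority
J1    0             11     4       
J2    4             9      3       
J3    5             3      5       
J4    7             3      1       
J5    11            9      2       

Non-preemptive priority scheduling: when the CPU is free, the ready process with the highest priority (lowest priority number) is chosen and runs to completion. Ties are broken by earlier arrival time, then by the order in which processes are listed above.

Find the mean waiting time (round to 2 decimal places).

10.60

Schedule: | J1 0-11 | J4 11-14 | J5 14-23 | J2 23-32 | J3 32-35 |
Completion: J1=11  J2=32  J3=35  J4=14  J5=23
Turnaround (C−A): J1=11  J2=28  J3=30  J4=7  J5=12
Waiting times: J1=0, J2=19, J3=27, J4=4, J5=3
Average waiting = (0+19+27+4+3) / 5 = 53/5 = 10.60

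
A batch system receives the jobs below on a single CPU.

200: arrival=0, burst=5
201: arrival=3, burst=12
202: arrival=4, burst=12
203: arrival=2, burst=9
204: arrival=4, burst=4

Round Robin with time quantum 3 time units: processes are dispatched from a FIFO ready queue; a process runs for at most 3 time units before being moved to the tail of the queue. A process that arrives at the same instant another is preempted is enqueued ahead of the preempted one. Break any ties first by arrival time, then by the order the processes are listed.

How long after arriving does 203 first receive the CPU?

1

Gantt: | 200 0-3 | 203 3-6 | 201 6-9 | 200 9-11 | 202 11-14 | 204 14-17 | 203 17-20 | 201 20-23 | 202 23-26 | 204 26-27 | 203 27-30 | 201 30-33 | 202 33-36 | 201 36-39 | 202 39-42 |
Completion: 200=11  201=39  202=42  203=30  204=27
Turnaround (C−A): 200=11  201=36  202=38  203=28  204=23
Response(203) = first start − arrival = 3 − 2 = 1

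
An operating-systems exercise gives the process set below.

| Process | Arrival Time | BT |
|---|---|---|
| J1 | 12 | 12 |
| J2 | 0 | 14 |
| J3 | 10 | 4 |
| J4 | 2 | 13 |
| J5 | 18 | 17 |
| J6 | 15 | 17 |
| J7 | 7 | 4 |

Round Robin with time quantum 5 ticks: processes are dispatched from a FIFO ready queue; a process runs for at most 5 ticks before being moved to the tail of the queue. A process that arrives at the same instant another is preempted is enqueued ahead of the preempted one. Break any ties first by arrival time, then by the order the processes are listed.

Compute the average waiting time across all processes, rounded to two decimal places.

30.86

Gantt: | J2 0-5 | J4 5-10 | J2 10-15 | J7 15-19 | J3 19-23 | J4 23-28 | J1 28-33 | J6 33-38 | J2 38-42 | J5 42-47 | J4 47-50 | J1 50-55 | J6 55-60 | J5 60-65 | J1 65-67 | J6 67-72 | J5 72-77 | J6 77-79 | J5 79-81 |
Completion: J1=67  J2=42  J3=23  J4=50  J5=81  J6=79  J7=19
Turnaround (C−A): J1=55  J2=42  J3=13  J4=48  J5=63  J6=64  J7=12
Waiting times: J1=43, J2=28, J3=9, J4=35, J5=46, J6=47, J7=8
Average waiting = (43+28+9+35+46+47+8) / 7 = 216/7 = 30.86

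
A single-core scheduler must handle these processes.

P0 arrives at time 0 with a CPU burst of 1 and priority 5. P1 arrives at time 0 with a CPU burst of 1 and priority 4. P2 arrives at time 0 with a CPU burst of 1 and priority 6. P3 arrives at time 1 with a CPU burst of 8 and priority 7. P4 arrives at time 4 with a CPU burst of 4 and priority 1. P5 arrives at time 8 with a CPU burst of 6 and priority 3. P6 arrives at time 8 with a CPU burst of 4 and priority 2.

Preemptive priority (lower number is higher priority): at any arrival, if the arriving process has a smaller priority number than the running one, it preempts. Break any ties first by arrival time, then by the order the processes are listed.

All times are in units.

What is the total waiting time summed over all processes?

Gantt: | P1 0-1 | P0 1-2 | P2 2-3 | P3 3-4 | P4 4-8 | P6 8-12 | P5 12-18 | P3 18-25 |
Completion: P0=2  P1=1  P2=3  P3=25  P4=8  P5=18  P6=12
Waiting = turnaround − burst: P0=1, P1=0, P2=2, P3=16, P4=0, P5=4, P6=0
Total waiting = 1 + 0 + 2 + 16 + 0 + 4 + 0 = 23

23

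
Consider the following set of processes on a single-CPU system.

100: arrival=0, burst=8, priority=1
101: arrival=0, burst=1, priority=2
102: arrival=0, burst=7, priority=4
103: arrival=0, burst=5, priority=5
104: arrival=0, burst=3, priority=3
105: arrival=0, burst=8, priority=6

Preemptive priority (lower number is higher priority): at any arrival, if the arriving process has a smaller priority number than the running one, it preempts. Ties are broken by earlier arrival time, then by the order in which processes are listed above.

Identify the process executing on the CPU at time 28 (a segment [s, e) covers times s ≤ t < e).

Timeline: | 100 0-8 | 101 8-9 | 104 9-12 | 102 12-19 | 103 19-24 | 105 24-32 |
Completion: 100=8  101=9  102=19  103=24  104=12  105=32
Turnaround (C−A): 100=8  101=9  102=19  103=24  104=12  105=32

105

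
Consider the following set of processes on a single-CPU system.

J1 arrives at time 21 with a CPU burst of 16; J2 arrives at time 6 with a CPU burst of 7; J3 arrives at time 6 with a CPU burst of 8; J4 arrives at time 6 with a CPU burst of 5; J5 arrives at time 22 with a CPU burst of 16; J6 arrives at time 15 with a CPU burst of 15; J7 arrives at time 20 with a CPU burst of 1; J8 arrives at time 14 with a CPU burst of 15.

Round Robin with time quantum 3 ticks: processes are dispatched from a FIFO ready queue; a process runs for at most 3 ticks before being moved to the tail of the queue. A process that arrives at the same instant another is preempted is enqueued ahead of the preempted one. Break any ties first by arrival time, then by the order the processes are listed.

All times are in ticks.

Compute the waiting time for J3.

Gantt: | idle 0-6 | J2 6-9 | J3 9-12 | J4 12-15 | J2 15-18 | J3 18-21 | J8 21-24 | J6 24-27 | J4 27-29 | J2 29-30 | J7 30-31 | J1 31-34 | J3 34-36 | J5 36-39 | J8 39-42 | J6 42-45 | J1 45-48 | J5 48-51 | J8 51-54 | J6 54-57 | J1 57-60 | J5 60-63 | J8 63-66 | J6 66-69 | J1 69-72 | J5 72-75 | J8 75-78 | J6 78-81 | J1 81-84 | J5 84-87 | J1 87-88 | J5 88-89 |
Completion: J1=88  J2=30  J3=36  J4=29  J5=89  J6=81  J7=31  J8=78
Waiting(J3) = turnaround − burst = 30 − 8 = 22

22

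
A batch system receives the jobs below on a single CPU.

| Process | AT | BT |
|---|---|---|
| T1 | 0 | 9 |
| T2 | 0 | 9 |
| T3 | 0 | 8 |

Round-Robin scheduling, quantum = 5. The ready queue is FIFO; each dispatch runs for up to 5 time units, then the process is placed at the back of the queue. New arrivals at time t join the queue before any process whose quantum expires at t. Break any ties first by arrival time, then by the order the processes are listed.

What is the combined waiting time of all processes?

42

Timeline: | T1 0-5 | T2 5-10 | T3 10-15 | T1 15-19 | T2 19-23 | T3 23-26 |
Completion: T1=19  T2=23  T3=26
Waiting = turnaround − burst: T1=10, T2=14, T3=18
Total waiting = 10 + 14 + 18 = 42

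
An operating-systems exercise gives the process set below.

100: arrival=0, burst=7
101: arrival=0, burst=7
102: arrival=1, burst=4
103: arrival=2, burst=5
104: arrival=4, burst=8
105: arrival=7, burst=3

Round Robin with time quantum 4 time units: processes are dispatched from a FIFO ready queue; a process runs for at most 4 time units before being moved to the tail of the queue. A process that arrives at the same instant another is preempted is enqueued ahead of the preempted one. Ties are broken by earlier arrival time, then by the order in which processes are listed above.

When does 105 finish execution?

Timeline: | 100 0-4 | 101 4-8 | 102 8-12 | 103 12-16 | 104 16-20 | 100 20-23 | 105 23-26 | 101 26-29 | 103 29-30 | 104 30-34 |
Completion: 100=23  101=29  102=12  103=30  104=34  105=26
Turnaround (C−A): 100=23  101=29  102=11  103=28  104=30  105=19

26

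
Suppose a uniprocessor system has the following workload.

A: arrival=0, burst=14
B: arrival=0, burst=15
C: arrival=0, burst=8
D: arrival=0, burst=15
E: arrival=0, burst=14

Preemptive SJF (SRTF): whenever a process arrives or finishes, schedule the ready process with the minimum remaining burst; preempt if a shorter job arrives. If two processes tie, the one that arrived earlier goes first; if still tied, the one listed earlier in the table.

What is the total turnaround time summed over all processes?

Schedule: | C 0-8 | A 8-22 | E 22-36 | B 36-51 | D 51-66 |
Completion: A=22  B=51  C=8  D=66  E=36
Turnaround = completion − arrival: A=22, B=51, C=8, D=66, E=36
Total turnaround = 22 + 51 + 8 + 66 + 36 = 183

183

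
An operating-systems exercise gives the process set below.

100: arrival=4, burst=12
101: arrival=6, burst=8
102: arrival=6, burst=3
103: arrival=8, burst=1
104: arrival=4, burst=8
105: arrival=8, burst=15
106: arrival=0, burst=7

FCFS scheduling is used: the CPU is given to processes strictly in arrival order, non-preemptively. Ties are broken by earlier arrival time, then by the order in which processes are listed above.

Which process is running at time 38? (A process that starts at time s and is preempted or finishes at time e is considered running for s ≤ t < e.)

Schedule: | 106 0-7 | 100 7-19 | 104 19-27 | 101 27-35 | 102 35-38 | 103 38-39 | 105 39-54 |
Completion: 100=19  101=35  102=38  103=39  104=27  105=54  106=7
Turnaround (C−A): 100=15  101=29  102=32  103=31  104=23  105=46  106=7

103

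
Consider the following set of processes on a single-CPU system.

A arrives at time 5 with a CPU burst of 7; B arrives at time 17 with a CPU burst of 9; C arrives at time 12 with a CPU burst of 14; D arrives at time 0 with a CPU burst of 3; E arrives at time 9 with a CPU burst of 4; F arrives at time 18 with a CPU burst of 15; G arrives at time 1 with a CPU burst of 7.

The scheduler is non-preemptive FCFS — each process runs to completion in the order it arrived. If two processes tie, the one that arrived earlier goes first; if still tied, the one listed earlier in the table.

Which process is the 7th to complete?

F

Timeline: | D 0-3 | G 3-10 | A 10-17 | E 17-21 | C 21-35 | B 35-44 | F 44-59 |
Completion: A=17  B=44  C=35  D=3  E=21  F=59  G=10
Turnaround (C−A): A=12  B=27  C=23  D=3  E=12  F=41  G=9
Finish order: D → G → A → E → C → B → F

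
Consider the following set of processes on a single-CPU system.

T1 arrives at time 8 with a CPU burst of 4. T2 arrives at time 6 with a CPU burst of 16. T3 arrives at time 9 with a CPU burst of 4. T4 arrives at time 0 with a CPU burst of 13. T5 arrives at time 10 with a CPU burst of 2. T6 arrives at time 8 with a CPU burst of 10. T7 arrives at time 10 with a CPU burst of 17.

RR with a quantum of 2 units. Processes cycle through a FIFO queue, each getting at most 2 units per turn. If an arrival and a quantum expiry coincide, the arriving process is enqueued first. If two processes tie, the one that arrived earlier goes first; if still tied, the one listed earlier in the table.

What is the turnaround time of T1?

Timeline: | T4 0-6 | T2 6-8 | T4 8-10 | T1 10-12 | T6 12-14 | T2 14-16 | T3 16-18 | T5 18-20 | T7 20-22 | T4 22-24 | T1 24-26 | T6 26-28 | T2 28-30 | T3 30-32 | T7 32-34 | T4 34-36 | T6 36-38 | T2 38-40 | T7 40-42 | T4 42-43 | T6 43-45 | T2 45-47 | T7 47-49 | T6 49-51 | T2 51-53 | T7 53-55 | T2 55-57 | T7 57-59 | T2 59-61 | T7 61-66 |
Completion: T1=26  T2=61  T3=32  T4=43  T5=20  T6=51  T7=66
Turnaround (C−A): T1=18  T2=55  T3=23  T4=43  T5=10  T6=43  T7=56
Turnaround(T1) = completion − arrival = 26 − 8 = 18

18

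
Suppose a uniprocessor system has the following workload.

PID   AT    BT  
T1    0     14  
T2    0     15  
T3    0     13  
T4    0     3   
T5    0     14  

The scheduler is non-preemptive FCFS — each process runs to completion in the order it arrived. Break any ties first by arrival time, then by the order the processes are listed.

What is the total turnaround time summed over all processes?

189

Gantt: | T1 0-14 | T2 14-29 | T3 29-42 | T4 42-45 | T5 45-59 |
Completion: T1=14  T2=29  T3=42  T4=45  T5=59
Turnaround = completion − arrival: T1=14, T2=29, T3=42, T4=45, T5=59
Total turnaround = 14 + 29 + 42 + 45 + 59 = 189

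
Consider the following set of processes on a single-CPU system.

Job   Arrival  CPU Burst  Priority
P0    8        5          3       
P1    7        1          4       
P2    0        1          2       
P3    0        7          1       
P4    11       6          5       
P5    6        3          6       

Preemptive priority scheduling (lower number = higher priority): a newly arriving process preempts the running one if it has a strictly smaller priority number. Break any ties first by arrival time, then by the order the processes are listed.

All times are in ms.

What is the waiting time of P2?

7

Schedule: | P3 0-7 | P2 7-8 | P0 8-13 | P1 13-14 | P4 14-20 | P5 20-23 |
Completion: P0=13  P1=14  P2=8  P3=7  P4=20  P5=23
Waiting(P2) = turnaround − burst = 8 − 1 = 7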